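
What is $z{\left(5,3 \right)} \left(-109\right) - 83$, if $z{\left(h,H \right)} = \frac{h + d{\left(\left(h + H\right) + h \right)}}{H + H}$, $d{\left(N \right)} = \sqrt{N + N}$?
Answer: $- \frac{1043}{6} - \frac{109 \sqrt{26}}{6} \approx -266.47$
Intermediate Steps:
$d{\left(N \right)} = \sqrt{2} \sqrt{N}$ ($d{\left(N \right)} = \sqrt{2 N} = \sqrt{2} \sqrt{N}$)
$z{\left(h,H \right)} = \frac{h + \sqrt{2} \sqrt{H + 2 h}}{2 H}$ ($z{\left(h,H \right)} = \frac{h + \sqrt{2} \sqrt{\left(h + H\right) + h}}{H + H} = \frac{h + \sqrt{2} \sqrt{\left(H + h\right) + h}}{2 H} = \left(h + \sqrt{2} \sqrt{H + 2 h}\right) \frac{1}{2 H} = \frac{h + \sqrt{2} \sqrt{H + 2 h}}{2 H}$)
$z{\left(5,3 \right)} \left(-109\right) - 83 = \frac{\frac{1}{2} \cdot 5 + \frac{\sqrt{2 \cdot 3 + 4 \cdot 5}}{2}}{3} \left(-109\right) - 83 = \frac{\frac{5}{2} + \frac{\sqrt{6 + 20}}{2}}{3} \left(-109\right) - 83 = \frac{\frac{5}{2} + \frac{\sqrt{26}}{2}}{3} \left(-109\right) - 83 = \left(\frac{5}{6} + \frac{\sqrt{26}}{6}\right) \left(-109\right) - 83 = \left(- \frac{545}{6} - \frac{109 \sqrt{26}}{6}\right) - 83 = - \frac{1043}{6} - \frac{109 \sqrt{26}}{6}$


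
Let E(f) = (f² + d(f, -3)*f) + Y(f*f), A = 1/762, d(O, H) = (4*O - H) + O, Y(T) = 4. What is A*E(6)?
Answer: 119/381 ≈ 0.31234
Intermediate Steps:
d(O, H) = -H + 5*O (d(O, H) = (-H + 4*O) + O = -H + 5*O)
A = 1/762 ≈ 0.0013123
E(f) = 4 + f² + f*(3 + 5*f) (E(f) = (f² + (-1*(-3) + 5*f)*f) + 4 = (f² + (3 + 5*f)*f) + 4 = (f² + f*(3 + 5*f)) + 4 = 4 + f² + f*(3 + 5*f))
A*E(6) = (4 + 3*6 + 6*6²)/762 = (4 + 18 + 6*36)/762 = (4 + 18 + 216)/762 = (1/762)*238 = 119/381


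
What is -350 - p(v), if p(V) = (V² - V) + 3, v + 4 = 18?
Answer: -535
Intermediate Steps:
v = 14 (v = -4 + 18 = 14)
p(V) = 3 + V² - V
-350 - p(v) = -350 - (3 + 14² - 1*14) = -350 - (3 + 196 - 14) = -350 - 1*185 = -350 - 185 = -535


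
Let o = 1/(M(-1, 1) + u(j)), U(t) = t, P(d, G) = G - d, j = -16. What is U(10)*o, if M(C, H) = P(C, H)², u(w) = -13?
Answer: -10/9 ≈ -1.1111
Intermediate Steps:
M(C, H) = (H - C)²
o = -⅑ (o = 1/((-1 - 1*1)² - 13) = 1/((-1 - 1)² - 13) = 1/((-2)² - 13) = 1/(4 - 13) = 1/(-9) = -⅑ ≈ -0.11111)
U(10)*o = 10*(-⅑) = -10/9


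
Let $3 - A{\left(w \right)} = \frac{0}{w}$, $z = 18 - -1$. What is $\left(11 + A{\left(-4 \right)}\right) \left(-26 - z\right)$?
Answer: $-630$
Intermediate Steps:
$z = 19$ ($z = 18 + 1 = 19$)
$A{\left(w \right)} = 3$ ($A{\left(w \right)} = 3 - \frac{0}{w} = 3 - 0 = 3 + 0 = 3$)
$\left(11 + A{\left(-4 \right)}\right) \left(-26 - z\right) = \left(11 + 3\right) \left(-26 - 19\right) = 14 \left(-26 - 19\right) = 14 \left(-45\right) = -630$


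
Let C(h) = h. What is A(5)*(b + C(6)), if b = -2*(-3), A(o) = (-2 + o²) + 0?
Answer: 276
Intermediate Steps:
A(o) = -2 + o²
b = 6
A(5)*(b + C(6)) = (-2 + 5²)*(6 + 6) = (-2 + 25)*12 = 23*12 = 276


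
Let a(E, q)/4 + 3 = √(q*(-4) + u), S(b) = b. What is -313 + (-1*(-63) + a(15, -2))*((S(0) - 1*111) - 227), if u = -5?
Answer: -17551 - 1352*√3 ≈ -19893.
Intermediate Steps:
a(E, q) = -12 + 4*√(-5 - 4*q) (a(E, q) = -12 + 4*√(q*(-4) - 5) = -12 + 4*√(-4*q - 5) = -12 + 4*√(-5 - 4*q))
-313 + (-1*(-63) + a(15, -2))*((S(0) - 1*111) - 227) = -313 + (-1*(-63) + (-12 + 4*√(-5 - 4*(-2))))*((0 - 1*111) - 227) = -313 + (63 + (-12 + 4*√(-5 + 8)))*((0 - 111) - 227) = -313 + (63 + (-12 + 4*√3))*(-111 - 227) = -313 + (51 + 4*√3)*(-338) = -313 + (-17238 - 1352*√3) = -17551 - 1352*√3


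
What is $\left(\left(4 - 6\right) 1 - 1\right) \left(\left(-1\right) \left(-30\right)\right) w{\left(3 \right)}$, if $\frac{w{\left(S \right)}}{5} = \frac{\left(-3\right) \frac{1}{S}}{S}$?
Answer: $150$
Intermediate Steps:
$w{\left(S \right)} = - \frac{15}{S^{2}}$ ($w{\left(S \right)} = 5 \frac{\left(-3\right) \frac{1}{S}}{S} = 5 \left(- \frac{3}{S^{2}}\right) = - \frac{15}{S^{2}}$)
$\left(\left(4 - 6\right) 1 - 1\right) \left(\left(-1\right) \left(-30\right)\right) w{\left(3 \right)} = \left(\left(4 - 6\right) 1 - 1\right) \left(\left(-1\right) \left(-30\right)\right) \left(- \frac{15}{9}\right) = \left(\left(4 - 6\right) 1 - 1\right) 30 \left(\left(-15\right) \frac{1}{9}\right) = \left(\left(-2\right) 1 - 1\right) 30 \left(- \frac{5}{3}\right) = \left(-2 - 1\right) 30 \left(- \frac{5}{3}\right) = \left(-3\right) 30 \left(- \frac{5}{3}\right) = \left(-90\right) \left(- \frac{5}{3}\right) = 150$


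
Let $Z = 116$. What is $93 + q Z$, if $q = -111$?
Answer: $-12783$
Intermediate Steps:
$93 + q Z = 93 - 12876 = -12783$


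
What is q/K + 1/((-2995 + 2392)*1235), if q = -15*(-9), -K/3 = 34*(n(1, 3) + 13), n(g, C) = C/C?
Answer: -33512201/354479580 ≈ -0.094539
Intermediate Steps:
n(g, C) = 1
K = -1428 (K = -102*(1 + 13) = -102*14 = -3*476 = -1428)
q = 135
q/K + 1/((-2995 + 2392)*1235) = 135/(-1428) + 1/((-2995 + 2392)*1235) = 135*(-1/1428) + (1/1235)/(-603) = -45/476 - 1/603*1/1235 = -45/476 - 1/744705 = -33512201/354479580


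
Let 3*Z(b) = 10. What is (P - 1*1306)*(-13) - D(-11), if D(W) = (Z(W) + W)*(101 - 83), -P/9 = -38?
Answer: 12670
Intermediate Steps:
P = 342 (P = -9*(-38) = 342)
Z(b) = 10/3 (Z(b) = (⅓)*10 = 10/3)
D(W) = 60 + 18*W (D(W) = (10/3 + W)*(101 - 83) = (10/3 + W)*18 = 60 + 18*W)
(P - 1*1306)*(-13) - D(-11) = (342 - 1*1306)*(-13) - (60 + 18*(-11)) = (342 - 1306)*(-13) - (60 - 198) = -964*(-13) - 1*(-138) = 12532 + 138 = 12670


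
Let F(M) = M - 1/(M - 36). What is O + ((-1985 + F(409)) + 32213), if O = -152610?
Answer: -45495930/373 ≈ -1.2197e+5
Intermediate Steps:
F(M) = M - 1/(-36 + M)
O + ((-1985 + F(409)) + 32213) = -152610 + ((-1985 + (-1 + 409**2 - 36*409)/(-36 + 409)) + 32213) = -152610 + ((-1985 + (-1 + 167281 - 14724)/373) + 32213) = -152610 + ((-1985 + (1/373)*152556) + 32213) = -152610 + ((-1985 + 152556/373) + 32213) = -152610 + (-587849/373 + 32213) = -152610 + 11427600/373 = -45495930/373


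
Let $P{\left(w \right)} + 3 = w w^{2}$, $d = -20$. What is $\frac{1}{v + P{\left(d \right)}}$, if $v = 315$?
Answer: $- \frac{1}{7688} \approx -0.00013007$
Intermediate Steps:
$P{\left(w \right)} = -3 + w^{3}$ ($P{\left(w \right)} = -3 + w w^{2} = -3 + w^{3}$)
$\frac{1}{v + P{\left(d \right)}} = \frac{1}{315 + \left(-3 + \left(-20\right)^{3}\right)} = \frac{1}{315 - 8003} = \frac{1}{-7688} = - \frac{1}{7688}$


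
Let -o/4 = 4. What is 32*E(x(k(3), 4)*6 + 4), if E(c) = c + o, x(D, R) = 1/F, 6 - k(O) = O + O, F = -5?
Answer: -2112/5 ≈ -422.40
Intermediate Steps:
o = -16 (o = -4*4 = -16)
k(O) = 6 - 2*O (k(O) = 6 - (O + O) = 6 - 2*O)
x(D, R) = -⅕ (x(D, R) = 1/(-5) = -⅕)
E(c) = -16 + c (E(c) = c - 16 = -16 + c)
32*E(x(k(3), 4)*6 + 4) = 32*(-16 + (-⅕*6 + 4)) = 32*(-16 + (-6/5 + 4)) = 32*(-16 + 14/5) = 32*(-66/5) = -2112/5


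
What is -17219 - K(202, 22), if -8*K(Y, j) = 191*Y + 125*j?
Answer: -24105/2 ≈ -12053.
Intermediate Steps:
K(Y, j) = -191*Y/8 - 125*j/8 (K(Y, j) = -(191*Y + 125*j)/8 = -(125*j + 191*Y)/8 = -191*Y/8 - 125*j/8)
-17219 - K(202, 22) = -17219 - (-191/8*202 - 125/8*22) = -17219 - (-19291/4 - 1375/4) = -17219 - 1*(-10333/2) = -17219 + 10333/2 = -24105/2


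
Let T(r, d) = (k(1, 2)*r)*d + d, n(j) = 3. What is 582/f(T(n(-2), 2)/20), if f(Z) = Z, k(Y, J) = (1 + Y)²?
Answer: 5820/13 ≈ 447.69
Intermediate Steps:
T(r, d) = d + 4*d*r (T(r, d) = ((1 + 1)²*r)*d + d = (2²*r)*d + d = (4*r)*d + d = 4*d*r + d = d + 4*d*r)
582/f(T(n(-2), 2)/20) = 582/(((2*(1 + 4*3))/20)) = 582/(((2*(1 + 12))*(1/20))) = 582/(((2*13)*(1/20))) = 582/((26*(1/20))) = 582/(13/10) = 582*(10/13) = 5820/13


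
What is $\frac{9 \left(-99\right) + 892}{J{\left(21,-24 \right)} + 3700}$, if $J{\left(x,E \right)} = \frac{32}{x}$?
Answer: $\frac{21}{77732} \approx 0.00027016$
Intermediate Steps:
$\frac{9 \left(-99\right) + 892}{J{\left(21,-24 \right)} + 3700} = \frac{9 \left(-99\right) + 892}{\frac{32}{21} + 3700} = \frac{-891 + 892}{32 \cdot \frac{1}{21} + 3700} = 1 \frac{1}{\frac{32}{21} + 3700} = 1 \frac{1}{\frac{77732}{21}} = 1 \cdot \frac{21}{77732} = \frac{21}{77732}$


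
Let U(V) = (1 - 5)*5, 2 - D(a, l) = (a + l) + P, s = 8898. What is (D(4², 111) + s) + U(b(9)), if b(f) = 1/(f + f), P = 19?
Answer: 8734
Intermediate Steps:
b(f) = 1/(2*f)
D(a, l) = -17 - a - l (D(a, l) = 2 - ((a + l) + 19) = 2 - (19 + a + l) = 2 + (-19 - a - l) = -17 - a - l)
U(V) = -20 (U(V) = -4*5 = -20)
(D(4², 111) + s) + U(b(9)) = ((-17 - 1*4² - 1*111) + 8898) - 20 = ((-17 - 1*16 - 111) + 8898) - 20 = ((-17 - 16 - 111) + 8898) - 20 = (-144 + 8898) - 20 = 8754 - 20 = 8734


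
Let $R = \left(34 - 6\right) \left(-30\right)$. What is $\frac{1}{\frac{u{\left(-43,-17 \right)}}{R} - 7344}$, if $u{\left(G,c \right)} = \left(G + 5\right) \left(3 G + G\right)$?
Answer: $- \frac{105}{771937} \approx -0.00013602$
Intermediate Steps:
$R = -840$ ($R = 28 \left(-30\right) = -840$)
$u{\left(G,c \right)} = 4 G \left(5 + G\right)$ ($u{\left(G,c \right)} = \left(5 + G\right) 4 G = 4 G \left(5 + G\right)$)
$\frac{1}{\frac{u{\left(-43,-17 \right)}}{R} - 7344} = \frac{1}{\frac{4 \left(-43\right) \left(5 - 43\right)}{-840} - 7344} = \frac{1}{4 \left(-43\right) \left(-38\right) \left(- \frac{1}{840}\right) - 7344} = \frac{1}{6536 \left(- \frac{1}{840}\right) - 7344} = \frac{1}{- \frac{817}{105} - 7344} = \frac{1}{- \frac{771937}{105}} = - \frac{105}{771937}$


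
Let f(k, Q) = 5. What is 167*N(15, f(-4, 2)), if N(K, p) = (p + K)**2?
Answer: 66800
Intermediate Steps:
N(K, p) = (K + p)**2
167*N(15, f(-4, 2)) = 167*(15 + 5)**2 = 167*20**2 = 167*400 = 66800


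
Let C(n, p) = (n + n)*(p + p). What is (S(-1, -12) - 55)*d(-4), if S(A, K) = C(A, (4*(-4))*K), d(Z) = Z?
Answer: 3292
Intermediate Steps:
C(n, p) = 4*n*p (C(n, p) = (2*n)*(2*p) = 4*n*p)
S(A, K) = -64*A*K (S(A, K) = 4*A*((4*(-4))*K) = 4*A*(-16*K) = -64*A*K)
(S(-1, -12) - 55)*d(-4) = (-64*(-1)*(-12) - 55)*(-4) = (-768 - 55)*(-4) = -823*(-4) = 3292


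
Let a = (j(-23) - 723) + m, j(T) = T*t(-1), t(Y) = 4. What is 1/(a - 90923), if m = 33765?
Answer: -1/57973 ≈ -1.7249e-5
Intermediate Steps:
j(T) = 4*T (j(T) = T*4 = 4*T)
a = 32950 (a = (4*(-23) - 723) + 33765 = (-92 - 723) + 33765 = -815 + 33765 = 32950)
1/(a - 90923) = 1/(32950 - 90923) = 1/(-57973) = -1/57973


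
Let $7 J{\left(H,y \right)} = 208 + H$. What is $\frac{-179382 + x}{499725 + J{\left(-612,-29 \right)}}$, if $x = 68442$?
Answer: $- \frac{776580}{3497671} \approx -0.22203$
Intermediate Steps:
$J{\left(H,y \right)} = \frac{208}{7} + \frac{H}{7}$ ($J{\left(H,y \right)} = \frac{208 + H}{7} = \frac{208}{7} + \frac{H}{7}$)
$\frac{-179382 + x}{499725 + J{\left(-612,-29 \right)}} = \frac{-179382 + 68442}{499725 + \left(\frac{208}{7} + \frac{1}{7} \left(-612\right)\right)} = - \frac{110940}{499725 + \left(\frac{208}{7} - \frac{612}{7}\right)} = - \frac{110940}{499725 - \frac{404}{7}} = - \frac{110940}{\frac{3497671}{7}} = \left(-110940\right) \frac{7}{3497671} = - \frac{776580}{3497671}$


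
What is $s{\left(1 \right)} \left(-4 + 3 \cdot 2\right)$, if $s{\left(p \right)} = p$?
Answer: $2$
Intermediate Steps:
$s{\left(1 \right)} \left(-4 + 3 \cdot 2\right) = 1 \left(-4 + 3 \cdot 2\right) = 1 \left(-4 + 6\right) = 1 \cdot 2 = 2$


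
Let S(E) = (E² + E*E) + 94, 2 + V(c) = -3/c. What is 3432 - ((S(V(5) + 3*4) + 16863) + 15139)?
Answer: -721018/25 ≈ -28841.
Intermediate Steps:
V(c) = -2 - 3/c
S(E) = 94 + 2*E² (S(E) = (E² + E²) + 94 = 2*E² + 94 = 94 + 2*E²)
3432 - ((S(V(5) + 3*4) + 16863) + 15139) = 3432 - (((94 + 2*((-2 - 3/5) + 3*4)²) + 16863) + 15139) = 3432 - (((94 + 2*((-2 - 3*⅕) + 12)²) + 16863) + 15139) = 3432 - (((94 + 2*((-2 - ⅗) + 12)²) + 16863) + 15139) = 3432 - (((94 + 2*(-13/5 + 12)²) + 16863) + 15139) = 3432 - (((94 + 2*(47/5)²) + 16863) + 15139) = 3432 - (((94 + 2*(2209/25)) + 16863) + 15139) = 3432 - (((94 + 4418/25) + 16863) + 15139) = 3432 - ((6768/25 + 16863) + 15139) = 3432 - (428343/25 + 15139) = 3432 - 1*806818/25 = 3432 - 806818/25 = -721018/25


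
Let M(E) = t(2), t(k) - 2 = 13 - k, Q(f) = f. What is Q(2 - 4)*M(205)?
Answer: -26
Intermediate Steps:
t(k) = 15 - k (t(k) = 2 + (13 - k) = 15 - k)
M(E) = 13 (M(E) = 15 - 1*2 = 15 - 2 = 13)
Q(2 - 4)*M(205) = (2 - 4)*13 = -2*13 = -26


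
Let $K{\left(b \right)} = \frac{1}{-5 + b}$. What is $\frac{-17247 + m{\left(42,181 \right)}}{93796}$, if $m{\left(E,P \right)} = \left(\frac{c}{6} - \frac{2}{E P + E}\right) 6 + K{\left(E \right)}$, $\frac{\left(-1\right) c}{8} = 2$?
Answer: $- \frac{406871047}{2210677924} \approx -0.18405$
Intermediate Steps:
$c = -16$ ($c = \left(-8\right) 2 = -16$)
$m{\left(E,P \right)} = -16 + \frac{1}{-5 + E} - \frac{12}{E + E P}$ ($m{\left(E,P \right)} = \left(- \frac{16}{6} - \frac{2}{E P + E}\right) 6 + \frac{1}{-5 + E} = \left(\left(-16\right) \frac{1}{6} - \frac{2}{E + E P}\right) 6 + \frac{1}{-5 + E} = \left(- \frac{8}{3} - \frac{2}{E + E P}\right) 6 + \frac{1}{-5 + E} = \left(-16 - \frac{12}{E + E P}\right) + \frac{1}{-5 + E} = -16 + \frac{1}{-5 + E} - \frac{12}{E + E P}$)
$\frac{-17247 + m{\left(42,181 \right)}}{93796} = \frac{-17247 + \frac{42 + 42 \cdot 181 - 4 \left(-5 + 42\right) \left(3 + 4 \cdot 42 + 4 \cdot 42 \cdot 181\right)}{42 \left(1 + 181\right) \left(-5 + 42\right)}}{93796} = \left(-17247 + \frac{42 + 7602 - 148 \left(3 + 168 + 30408\right)}{42 \cdot 182 \cdot 37}\right) \frac{1}{93796} = \left(-17247 + \frac{1}{42} \cdot \frac{1}{182} \cdot \frac{1}{37} \left(42 + 7602 - 148 \cdot 30579\right)\right) \frac{1}{93796} = \left(-17247 + \frac{1}{42} \cdot \frac{1}{182} \cdot \frac{1}{37} \left(42 + 7602 - 4525692\right)\right) \frac{1}{93796} = \left(-17247 + \frac{1}{42} \cdot \frac{1}{182} \cdot \frac{1}{37} \left(-4518048\right)\right) \frac{1}{93796} = \left(-17247 - \frac{376504}{23569}\right) \frac{1}{93796} = \left(- \frac{406871047}{23569}\right) \frac{1}{93796} = - \frac{406871047}{2210677924}$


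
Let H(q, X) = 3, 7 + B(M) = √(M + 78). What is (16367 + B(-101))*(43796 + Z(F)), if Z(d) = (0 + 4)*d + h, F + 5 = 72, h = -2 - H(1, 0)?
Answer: 720805240 + 44059*I*√23 ≈ 7.208e+8 + 2.113e+5*I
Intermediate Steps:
B(M) = -7 + √(78 + M) (B(M) = -7 + √(M + 78) = -7 + √(78 + M))
h = -5 (h = -2 - 1*3 = -2 - 3 = -5)
F = 67 (F = -5 + 72 = 67)
Z(d) = -5 + 4*d (Z(d) = (0 + 4)*d - 5 = 4*d - 5 = -5 + 4*d)
(16367 + B(-101))*(43796 + Z(F)) = (16367 + (-7 + √(78 - 101)))*(43796 + (-5 + 4*67)) = (16367 + (-7 + √(-23)))*(43796 + (-5 + 268)) = (16367 + (-7 + I*√23))*(43796 + 263) = (16360 + I*√23)*44059 = 720805240 + 44059*I*√23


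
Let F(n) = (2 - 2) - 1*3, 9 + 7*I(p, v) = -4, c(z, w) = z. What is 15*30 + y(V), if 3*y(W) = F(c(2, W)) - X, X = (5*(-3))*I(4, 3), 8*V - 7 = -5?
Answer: 3078/7 ≈ 439.71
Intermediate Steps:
V = ¼ (V = 7/8 + (⅛)*(-5) = 7/8 - 5/8 = ¼ ≈ 0.25000)
I(p, v) = -13/7 (I(p, v) = -9/7 + (⅐)*(-4) = -9/7 - 4/7 = -13/7)
X = 195/7 (X = (5*(-3))*(-13/7) = -15*(-13/7) = 195/7 ≈ 27.857)
F(n) = -3 (F(n) = 0 - 3 = -3)
y(W) = -72/7 (y(W) = (-3 - 1*195/7)/3 = (-3 - 195/7)/3 = (⅓)*(-216/7) = -72/7)
15*30 + y(V) = 15*30 - 72/7 = 450 - 72/7 = 3078/7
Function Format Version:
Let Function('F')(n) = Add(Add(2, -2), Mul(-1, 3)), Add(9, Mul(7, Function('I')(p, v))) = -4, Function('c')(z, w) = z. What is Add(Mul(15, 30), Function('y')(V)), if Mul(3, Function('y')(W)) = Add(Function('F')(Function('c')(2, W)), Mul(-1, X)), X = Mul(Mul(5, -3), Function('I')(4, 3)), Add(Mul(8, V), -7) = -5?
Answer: Rational(3078, 7) ≈ 439.71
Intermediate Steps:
V = Rational(1, 4) (V = Add(Rational(7, 8), Mul(Rational(1, 8), -5)) = Add(Rational(7, 8), Rational(-5, 8)) = Rational(1, 4) ≈ 0.25000)
Function('I')(p, v) = Rational(-13, 7) (Function('I')(p, v) = Add(Rational(-9, 7), Mul(Rational(1, 7), -4)) = Add(Rational(-9, 7), Rational(-4, 7)) = Rational(-13, 7))
X = Rational(195, 7) (X = Mul(Mul(5, -3), Rational(-13, 7)) = Mul(-15, Rational(-13, 7)) = Rational(195, 7) ≈ 27.857)
Function('F')(n) = -3 (Function('F')(n) = Add(0, -3) = -3)
Function('y')(W) = Rational(-72, 7) (Function('y')(W) = Mul(Rational(1, 3), Add(-3, Mul(-1, Rational(195, 7)))) = Mul(Rational(1, 3), Add(-3, Rational(-195, 7))) = Mul(Rational(1, 3), Rational(-216, 7)) = Rational(-72, 7))
Add(Mul(15, 30), Function('y')(V)) = Add(Mul(15, 30), Rational(-72, 7)) = Add(450, Rational(-72, 7)) = Rational(3078, 7)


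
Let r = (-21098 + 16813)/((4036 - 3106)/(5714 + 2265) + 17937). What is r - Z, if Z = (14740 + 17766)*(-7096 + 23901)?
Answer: -78181346028412505/143120253 ≈ -5.4626e+8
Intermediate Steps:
Z = 546263330 (Z = 32506*16805 = 546263330)
r = -34190015/143120253 (r = -4285/(930/7979 + 17937) = -4285/143120253/7979 = -4285*7979/143120253 = -34190015/143120253 ≈ -0.23889)
r - Z = -34190015/143120253 - 1*546263330 = -34190015/143120253 - 546263330 = -78181346028412505/143120253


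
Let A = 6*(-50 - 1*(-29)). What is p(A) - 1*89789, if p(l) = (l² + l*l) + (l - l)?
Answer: -58037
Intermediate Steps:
A = -126 (A = 6*(-50 + 29) = 6*(-21) = -126)
p(l) = 2*l² (p(l) = (l² + l²) + 0 = 2*l² + 0 = 2*l²)
p(A) - 1*89789 = 2*(-126)² - 1*89789 = 2*15876 - 89789 = 31752 - 89789 = -58037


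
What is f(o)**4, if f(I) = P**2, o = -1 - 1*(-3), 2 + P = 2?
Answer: 0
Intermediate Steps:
P = 0 (P = -2 + 2 = 0)
o = 2 (o = -1 + 3 = 2)
f(I) = 0 (f(I) = 0**2 = 0)
f(o)**4 = 0**4 = 0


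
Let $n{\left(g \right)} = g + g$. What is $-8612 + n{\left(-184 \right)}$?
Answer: $-8980$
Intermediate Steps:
$n{\left(g \right)} = 2 g$
$-8612 + n{\left(-184 \right)} = -8612 + 2 \left(-184\right) = -8612 - 368 = -8980$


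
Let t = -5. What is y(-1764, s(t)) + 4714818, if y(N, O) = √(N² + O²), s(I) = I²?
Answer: 4714818 + √3112321 ≈ 4.7166e+6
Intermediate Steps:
y(-1764, s(t)) + 4714818 = √((-1764)² + ((-5)²)²) + 4714818 = √(3111696 + 25²) + 4714818 = √(3111696 + 625) + 4714818 = √3112321 + 4714818 = 4714818 + √3112321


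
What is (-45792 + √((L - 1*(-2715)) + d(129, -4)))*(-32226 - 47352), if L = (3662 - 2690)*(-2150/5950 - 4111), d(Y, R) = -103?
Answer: 3644035776 - 159156*I*√14138452951/119 ≈ 3.644e+9 - 1.5903e+8*I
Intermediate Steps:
L = -475552944/119 (L = 972*(-2150*1/5950 - 4111) = 972*(-43/119 - 4111) = 972*(-489252/119) = -475552944/119 ≈ -3.9962e+6)
(-45792 + √((L - 1*(-2715)) + d(129, -4)))*(-32226 - 47352) = (-45792 + √((-475552944/119 - 1*(-2715)) - 103))*(-32226 - 47352) = (-45792 + √((-475552944/119 + 2715) - 103))*(-79578) = (-45792 + √(-475229859/119 - 103))*(-79578) = (-45792 + √(-475242116/119))*(-79578) = (-45792 + 2*I*√14138452951/119)*(-79578) = 3644035776 - 159156*I*√14138452951/119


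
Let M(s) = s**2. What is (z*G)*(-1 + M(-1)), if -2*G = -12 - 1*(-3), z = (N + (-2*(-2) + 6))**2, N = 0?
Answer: 0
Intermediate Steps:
z = 100 (z = (0 + (-2*(-2) + 6))**2 = (0 + (4 + 6))**2 = (0 + 10)**2 = 10**2 = 100)
G = 9/2 (G = -(-12 - 1*(-3))/2 = -(-12 + 3)/2 = -1/2*(-9) = 9/2 ≈ 4.5000)
(z*G)*(-1 + M(-1)) = (100*(9/2))*(-1 + (-1)**2) = 450*(-1 + 1) = 450*0 = 0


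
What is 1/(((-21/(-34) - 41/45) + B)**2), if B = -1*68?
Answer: 2340900/10917951121 ≈ 0.00021441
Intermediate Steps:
B = -68
1/(((-21/(-34) - 41/45) + B)**2) = 1/(((-21/(-34) - 41/45) - 68)**2) = 1/(((-21*(-1/34) - 41*1/45) - 68)**2) = 1/(((21/34 - 41/45) - 68)**2) = 1/((-449/1530 - 68)**2) = 1/((-104489/1530)**2) = 1/(10917951121/2340900) = 2340900/10917951121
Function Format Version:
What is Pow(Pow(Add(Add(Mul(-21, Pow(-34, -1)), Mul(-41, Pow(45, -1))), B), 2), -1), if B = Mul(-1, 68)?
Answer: Rational(2340900, 10917951121) ≈ 0.00021441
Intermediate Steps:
B = -68
Pow(Pow(Add(Add(Mul(-21, Pow(-34, -1)), Mul(-41, Pow(45, -1))), B), 2), -1) = Pow(Pow(Add(Add(Mul(-21, Pow(-34, -1)), Mul(-41, Pow(45, -1))), -68), 2), -1) = Pow(Pow(Add(Add(Mul(-21, Rational(-1, 34)), Mul(-41, Rational(1, 45))), -68), 2), -1) = Pow(Pow(Add(Add(Rational(21, 34), Rational(-41, 45)), -68), 2), -1) = Pow(Pow(Add(Rational(-449, 1530), -68), 2), -1) = Pow(Pow(Rational(-104489, 1530), 2), -1) = Pow(Rational(10917951121, 2340900), -1) = Rational(2340900, 10917951121)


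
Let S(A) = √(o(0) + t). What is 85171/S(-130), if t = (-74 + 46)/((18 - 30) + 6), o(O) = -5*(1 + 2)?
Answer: -85171*I*√93/31 ≈ -26495.0*I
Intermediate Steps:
o(O) = -15 (o(O) = -5*3 = -15)
t = 14/3 (t = -28/(-12 + 6) = -28/(-6) = -28*(-⅙) = 14/3 ≈ 4.6667)
S(A) = I*√93/3 (S(A) = √(-15 + 14/3) = √(-31/3) = I*√93/3)
85171/S(-130) = 85171/((I*√93/3)) = 85171*(-I*√93/31) = -85171*I*√93/31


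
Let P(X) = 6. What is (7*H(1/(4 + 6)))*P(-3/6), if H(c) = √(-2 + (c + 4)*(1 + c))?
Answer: 21*√251/5 ≈ 66.541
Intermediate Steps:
H(c) = √(-2 + (1 + c)*(4 + c)) (H(c) = √(-2 + (4 + c)*(1 + c)) = √(-2 + (1 + c)*(4 + c)))
(7*H(1/(4 + 6)))*P(-3/6) = (7*√(2 + (1/(4 + 6))² + 5/(4 + 6)))*6 = (7*√(2 + (1/10)² + 5/10))*6 = (7*√(2 + (⅒)² + 5*(⅒)))*6 = (7*√(2 + 1/100 + ½))*6 = (7*√(251/100))*6 = (7*(√251/10))*6 = (7*√251/10)*6 = 21*√251/5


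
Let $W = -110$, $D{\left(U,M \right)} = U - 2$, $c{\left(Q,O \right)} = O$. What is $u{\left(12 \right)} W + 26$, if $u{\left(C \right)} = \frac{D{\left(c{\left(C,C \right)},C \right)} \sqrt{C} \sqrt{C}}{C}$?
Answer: $-1074$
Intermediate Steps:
$D{\left(U,M \right)} = -2 + U$
$u{\left(C \right)} = -2 + C$ ($u{\left(C \right)} = \frac{\left(-2 + C\right) \sqrt{C} \sqrt{C}}{C} = \frac{\sqrt{C} \left(-2 + C\right) \sqrt{C}}{C} = \frac{C \left(-2 + C\right)}{C} = -2 + C$)
$u{\left(12 \right)} W + 26 = \left(-2 + 12\right) \left(-110\right) + 26 = 10 \left(-110\right) + 26 = -1100 + 26 = -1074$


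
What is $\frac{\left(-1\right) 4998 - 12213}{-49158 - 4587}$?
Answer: $\frac{5737}{17915} \approx 0.32023$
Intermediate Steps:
$\frac{\left(-1\right) 4998 - 12213}{-49158 - 4587} = \frac{-4998 - 12213}{-53745} = \left(-17211\right) \left(- \frac{1}{53745}\right) = \frac{5737}{17915}$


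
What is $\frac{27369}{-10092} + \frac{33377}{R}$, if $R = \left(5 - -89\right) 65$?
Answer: $\frac{28269349}{10277020} \approx 2.7507$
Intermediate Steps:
$R = 6110$ ($R = \left(5 + 89\right) 65 = 94 \cdot 65 = 6110$)
$\frac{27369}{-10092} + \frac{33377}{R} = \frac{27369}{-10092} + \frac{33377}{6110} = 27369 \left(- \frac{1}{10092}\right) + 33377 \cdot \frac{1}{6110} = - \frac{9123}{3364} + \frac{33377}{6110} = \frac{28269349}{10277020}$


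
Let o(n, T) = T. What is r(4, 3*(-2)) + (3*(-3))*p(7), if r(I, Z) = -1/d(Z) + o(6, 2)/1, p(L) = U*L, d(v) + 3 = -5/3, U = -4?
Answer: 3559/14 ≈ 254.21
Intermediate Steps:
d(v) = -14/3 (d(v) = -3 - 5/3 = -14/3)
p(L) = -4*L
r(I, Z) = 31/14 (r(I, Z) = -1/(-14/3) + 2/1 = -1*(-3/14) + 2*1 = 3/14 + 2 = 31/14)
r(4, 3*(-2)) + (3*(-3))*p(7) = 31/14 + (3*(-3))*(-4*7) = 31/14 - 9*(-28) = 31/14 + 252 = 3559/14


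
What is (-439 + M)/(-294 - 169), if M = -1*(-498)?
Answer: -59/463 ≈ -0.12743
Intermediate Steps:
M = 498
(-439 + M)/(-294 - 169) = (-439 + 498)/(-294 - 169) = 59/(-463) = 59*(-1/463) = -59/463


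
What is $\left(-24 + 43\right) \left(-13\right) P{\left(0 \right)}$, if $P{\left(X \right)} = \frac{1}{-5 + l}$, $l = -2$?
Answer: $\frac{247}{7} \approx 35.286$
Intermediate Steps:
$P{\left(X \right)} = - \frac{1}{7}$ ($P{\left(X \right)} = \frac{1}{-5 - 2} = \frac{1}{-7} = - \frac{1}{7}$)
$\left(-24 + 43\right) \left(-13\right) P{\left(0 \right)} = \left(-24 + 43\right) \left(-13\right) \left(- \frac{1}{7}\right) = 19 \left(-13\right) \left(- \frac{1}{7}\right) = \left(-247\right) \left(- \frac{1}{7}\right) = \frac{247}{7}$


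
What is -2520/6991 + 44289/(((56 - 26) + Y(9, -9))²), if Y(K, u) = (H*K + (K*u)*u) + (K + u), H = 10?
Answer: -167421569/559902199 ≈ -0.29902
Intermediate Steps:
Y(K, u) = u + 11*K + K*u² (Y(K, u) = (10*K + (K*u)*u) + (K + u) = (10*K + K*u²) + (K + u) = u + 11*K + K*u²)
-2520/6991 + 44289/(((56 - 26) + Y(9, -9))²) = -2520/6991 + 44289/(((56 - 26) + (-9 + 11*9 + 9*(-9)²))²) = -2520*1/6991 + 44289/((30 + (-9 + 99 + 9*81))²) = -2520/6991 + 44289/((30 + (-9 + 99 + 729))²) = -2520/6991 + 44289/((30 + 819)²) = -2520/6991 + 44289/(849²) = -2520/6991 + 44289/720801 = -2520/6991 + 44289*(1/720801) = -2520/6991 + 4921/80089 = -167421569/559902199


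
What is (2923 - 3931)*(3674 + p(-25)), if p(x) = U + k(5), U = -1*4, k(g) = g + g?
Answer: -3709440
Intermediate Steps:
k(g) = 2*g
U = -4
p(x) = 6 (p(x) = -4 + 2*5 = -4 + 10 = 6)
(2923 - 3931)*(3674 + p(-25)) = (2923 - 3931)*(3674 + 6) = -1008*3680 = -3709440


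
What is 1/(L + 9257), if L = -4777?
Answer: 1/4480 ≈ 0.00022321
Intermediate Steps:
1/(L + 9257) = 1/(-4777 + 9257) = 1/4480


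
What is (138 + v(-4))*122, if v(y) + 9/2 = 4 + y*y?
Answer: 18727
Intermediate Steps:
v(y) = -½ + y² (v(y) = -9/2 + (4 + y*y) = -9/2 + (4 + y²) = -½ + y²)
(138 + v(-4))*122 = (138 + (-½ + (-4)²))*122 = (138 + (-½ + 16))*122 = (138 + 31/2)*122 = (307/2)*122 = 18727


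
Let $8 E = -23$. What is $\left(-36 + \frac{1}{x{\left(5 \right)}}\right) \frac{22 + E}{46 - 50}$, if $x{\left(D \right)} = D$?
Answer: $\frac{27387}{160} \approx 171.17$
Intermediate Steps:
$E = - \frac{23}{8}$ ($E = \frac{1}{8} \left(-23\right) = - \frac{23}{8} \approx -2.875$)
$\left(-36 + \frac{1}{x{\left(5 \right)}}\right) \frac{22 + E}{46 - 50} = \left(-36 + \frac{1}{5}\right) \frac{22 - \frac{23}{8}}{46 - 50} = \left(-36 + \frac{1}{5}\right) \frac{153}{8 \left(-4\right)} = - \frac{179 \cdot \frac{153}{8} \left(- \frac{1}{4}\right)}{5} = \left(- \frac{179}{5}\right) \left(- \frac{153}{32}\right) = \frac{27387}{160}$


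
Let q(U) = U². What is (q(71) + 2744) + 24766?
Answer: 32551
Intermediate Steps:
(q(71) + 2744) + 24766 = (71² + 2744) + 24766 = (5041 + 2744) + 24766 = 7785 + 24766 = 32551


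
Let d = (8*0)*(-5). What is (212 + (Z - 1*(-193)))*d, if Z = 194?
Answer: 0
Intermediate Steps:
d = 0 (d = 0*(-5) = 0)
(212 + (Z - 1*(-193)))*d = (212 + (194 - 1*(-193)))*0 = (212 + (194 + 193))*0 = (212 + 387)*0 = 599*0 = 0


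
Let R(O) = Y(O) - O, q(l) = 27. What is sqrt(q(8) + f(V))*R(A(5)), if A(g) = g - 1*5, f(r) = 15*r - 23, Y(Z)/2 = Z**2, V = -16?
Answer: 0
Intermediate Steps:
Y(Z) = 2*Z**2
f(r) = -23 + 15*r
A(g) = -5 + g (A(g) = g - 5 = -5 + g)
R(O) = -O + 2*O**2 (R(O) = 2*O**2 - O = -O + 2*O**2)
sqrt(q(8) + f(V))*R(A(5)) = sqrt(27 + (-23 + 15*(-16)))*((-5 + 5)*(-1 + 2*(-5 + 5))) = sqrt(27 + (-23 - 240))*(0*(-1 + 2*0)) = sqrt(27 - 263)*(0*(-1 + 0)) = sqrt(-236)*(0*(-1)) = (2*I*sqrt(59))*0 = 0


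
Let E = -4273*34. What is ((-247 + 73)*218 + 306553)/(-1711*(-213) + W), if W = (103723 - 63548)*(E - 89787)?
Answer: -268621/9443532632 ≈ -2.8445e-5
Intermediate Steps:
E = -145282
W = -9443897075 (W = (103723 - 63548)*(-145282 - 89787) = 40175*(-235069) = -9443897075)
((-247 + 73)*218 + 306553)/(-1711*(-213) + W) = ((-247 + 73)*218 + 306553)/(-1711*(-213) - 9443897075) = (-174*218 + 306553)/(364443 - 9443897075) = (-37932 + 306553)/(-9443532632) = 268621*(-1/9443532632) = -268621/9443532632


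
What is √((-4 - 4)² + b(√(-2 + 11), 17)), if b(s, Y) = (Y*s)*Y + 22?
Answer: √953 ≈ 30.871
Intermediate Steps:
b(s, Y) = 22 + s*Y² (b(s, Y) = s*Y² + 22 = 22 + s*Y²)
√((-4 - 4)² + b(√(-2 + 11), 17)) = √((-4 - 4)² + (22 + √(-2 + 11)*17²)) = √((-8)² + (22 + √9*289)) = √(64 + (22 + 3*289)) = √(64 + (22 + 867)) = √(64 + 889) = √953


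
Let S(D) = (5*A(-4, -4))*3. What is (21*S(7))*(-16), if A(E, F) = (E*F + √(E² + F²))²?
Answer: -1451520 - 645120*√2 ≈ -2.3639e+6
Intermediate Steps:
A(E, F) = (√(E² + F²) + E*F)²
S(D) = 15*(16 + 4*√2)² (S(D) = (5*(√((-4)² + (-4)²) - 4*(-4))²)*3 = (5*(√(16 + 16) + 16)²)*3 = (5*(√32 + 16)²)*3 = (5*(4*√2 + 16)²)*3 = (5*(16 + 4*√2)²)*3 = 15*(16 + 4*√2)²)
(21*S(7))*(-16) = (21*(4320 + 1920*√2))*(-16) = (90720 + 40320*√2)*(-16) = -1451520 - 645120*√2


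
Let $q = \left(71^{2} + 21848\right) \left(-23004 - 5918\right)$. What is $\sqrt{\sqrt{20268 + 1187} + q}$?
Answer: $\sqrt{-777683658 + \sqrt{21455}} \approx 27887.0 i$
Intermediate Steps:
$q = -777683658$ ($q = \left(5041 + 21848\right) \left(-28922\right) = 26889 \left(-28922\right) = -777683658$)
$\sqrt{\sqrt{20268 + 1187} + q} = \sqrt{\sqrt{20268 + 1187} - 777683658} = \sqrt{\sqrt{21455} - 777683658} = \sqrt{-777683658 + \sqrt{21455}}$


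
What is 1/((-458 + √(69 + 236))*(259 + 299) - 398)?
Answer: -127981/32710789712 - 279*√305/32710789712 ≈ -4.0615e-6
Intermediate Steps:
1/((-458 + √(69 + 236))*(259 + 299) - 398) = 1/((-458 + √305)*558 - 398) = 1/((-255564 + 558*√305) - 398) = 1/(-255962 + 558*√305)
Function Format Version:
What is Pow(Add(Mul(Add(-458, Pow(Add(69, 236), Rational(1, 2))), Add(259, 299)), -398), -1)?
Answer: Add(Rational(-127981, 32710789712), Mul(Rational(-279, 32710789712), Pow(305, Rational(1, 2)))) ≈ -4.0615e-6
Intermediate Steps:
Pow(Add(Mul(Add(-458, Pow(Add(69, 236), Rational(1, 2))), Add(259, 299)), -398), -1) = Pow(Add(Mul(Add(-458, Pow(305, Rational(1, 2))), 558), -398), -1) = Pow(Add(Add(-255564, Mul(558, Pow(305, Rational(1, 2)))), -398), -1) = Pow(Add(-255962, Mul(558, Pow(305, Rational(1, 2)))), -1)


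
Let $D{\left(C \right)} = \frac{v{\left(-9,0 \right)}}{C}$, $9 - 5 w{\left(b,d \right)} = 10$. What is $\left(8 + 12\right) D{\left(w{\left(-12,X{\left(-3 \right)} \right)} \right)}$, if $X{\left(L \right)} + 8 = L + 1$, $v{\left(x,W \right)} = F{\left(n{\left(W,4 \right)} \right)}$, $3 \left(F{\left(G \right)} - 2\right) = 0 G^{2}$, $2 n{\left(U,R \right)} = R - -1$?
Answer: $-200$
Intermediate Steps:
$n{\left(U,R \right)} = \frac{1}{2} + \frac{R}{2}$ ($n{\left(U,R \right)} = \frac{R - -1}{2} = \frac{R + 1}{2} = \frac{1 + R}{2} = \frac{1}{2} + \frac{R}{2}$)
$F{\left(G \right)} = 2$ ($F{\left(G \right)} = 2 + \frac{0 G^{2}}{3} = 2 + \frac{1}{3} \cdot 0 = 2 + 0 = 2$)
$v{\left(x,W \right)} = 2$
$X{\left(L \right)} = -7 + L$ ($X{\left(L \right)} = -8 + \left(L + 1\right) = -8 + \left(1 + L\right) = -7 + L$)
$w{\left(b,d \right)} = - \frac{1}{5}$ ($w{\left(b,d \right)} = \frac{9}{5} - 2 = - \frac{1}{5}$)
$D{\left(C \right)} = \frac{2}{C}$
$\left(8 + 12\right) D{\left(w{\left(-12,X{\left(-3 \right)} \right)} \right)} = \left(8 + 12\right) \frac{2}{- \frac{1}{5}} = 20 \cdot 2 \left(-5\right) = 20 \left(-10\right) = -200$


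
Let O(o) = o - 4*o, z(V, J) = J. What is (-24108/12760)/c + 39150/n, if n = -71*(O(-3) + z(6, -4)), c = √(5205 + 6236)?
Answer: -7830/71 - 6027*√11441/36496790 ≈ -110.30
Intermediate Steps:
O(o) = -3*o
c = √11441 ≈ 106.96
n = -355 (n = -71*(-3*(-3) - 4) = -71*(9 - 4) = -71*5 = -355)
(-24108/12760)/c + 39150/n = (-24108/12760)/(√11441) + 39150/(-355) = (-24108*1/12760)*(√11441/11441) + 39150*(-1/355) = -6027*√11441/36496790 - 7830/71 = -7830/71 - 6027*√11441/36496790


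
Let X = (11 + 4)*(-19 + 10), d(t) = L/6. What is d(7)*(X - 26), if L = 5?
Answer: -805/6 ≈ -134.17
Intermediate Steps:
d(t) = ⅚ (d(t) = 5/6 = 5*(⅙) = ⅚)
X = -135 (X = 15*(-9) = -135)
d(7)*(X - 26) = 5*(-135 - 26)/6 = (⅚)*(-161) = -805/6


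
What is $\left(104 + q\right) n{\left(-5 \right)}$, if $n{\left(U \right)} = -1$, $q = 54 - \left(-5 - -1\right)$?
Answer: $-162$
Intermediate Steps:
$q = 58$ ($q = 54 - \left(-5 + 1\right) = 54 - -4 = 54 + 4 = 58$)
$\left(104 + q\right) n{\left(-5 \right)} = \left(104 + 58\right) \left(-1\right) = 162 \left(-1\right) = -162$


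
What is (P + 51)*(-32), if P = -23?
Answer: -896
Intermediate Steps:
(P + 51)*(-32) = (-23 + 51)*(-32) = 28*(-32) = -896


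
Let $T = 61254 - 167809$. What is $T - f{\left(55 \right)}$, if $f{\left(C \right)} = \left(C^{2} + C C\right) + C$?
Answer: $-112660$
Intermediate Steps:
$T = -106555$
$f{\left(C \right)} = C + 2 C^{2}$ ($f{\left(C \right)} = \left(C^{2} + C^{2}\right) + C = 2 C^{2} + C = C + 2 C^{2}$)
$T - f{\left(55 \right)} = -106555 - 55 \left(1 + 2 \cdot 55\right) = -106555 - 55 \left(1 + 110\right) = -106555 - 55 \cdot 111 = -106555 - 6105 = -112660$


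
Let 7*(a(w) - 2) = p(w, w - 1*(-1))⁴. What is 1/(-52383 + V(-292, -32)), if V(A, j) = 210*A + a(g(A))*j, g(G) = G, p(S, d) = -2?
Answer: -7/796881 ≈ -8.7842e-6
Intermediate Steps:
a(w) = 30/7 (a(w) = 2 + (⅐)*(-2)⁴ = 2 + (⅐)*16 = 2 + 16/7 = 30/7)
V(A, j) = 210*A + 30*j/7
1/(-52383 + V(-292, -32)) = 1/(-52383 + (210*(-292) + (30/7)*(-32))) = 1/(-52383 + (-61320 - 960/7)) = 1/(-52383 - 430200/7) = 1/(-796881/7) = -7/796881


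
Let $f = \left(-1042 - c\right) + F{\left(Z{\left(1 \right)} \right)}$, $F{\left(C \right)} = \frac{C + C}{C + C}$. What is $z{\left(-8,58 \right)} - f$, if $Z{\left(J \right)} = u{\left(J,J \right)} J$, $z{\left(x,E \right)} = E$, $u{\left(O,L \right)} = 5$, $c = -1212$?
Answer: $-113$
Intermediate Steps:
$Z{\left(J \right)} = 5 J$
$F{\left(C \right)} = 1$ ($F{\left(C \right)} = \frac{2 C}{2 C} = 2 C \frac{1}{2 C} = 1$)
$f = 171$ ($f = \left(-1042 - -1212\right) + 1 = \left(-1042 + 1212\right) + 1 = 170 + 1 = 171$)
$z{\left(-8,58 \right)} - f = 58 - 171 = -113$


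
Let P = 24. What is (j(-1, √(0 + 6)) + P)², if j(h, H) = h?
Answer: 529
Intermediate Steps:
(j(-1, √(0 + 6)) + P)² = (-1 + 24)² = 23² = 529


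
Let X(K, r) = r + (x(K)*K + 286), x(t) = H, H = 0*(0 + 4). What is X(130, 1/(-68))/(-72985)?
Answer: -19447/4962980 ≈ -0.0039184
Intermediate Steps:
H = 0 (H = 0*4 = 0)
x(t) = 0
X(K, r) = 286 + r (X(K, r) = r + (0*K + 286) = r + (0 + 286) = r + 286 = 286 + r)
X(130, 1/(-68))/(-72985) = (286 + 1/(-68))/(-72985) = (286 - 1/68)*(-1/72985) = (19447/68)*(-1/72985) = -19447/4962980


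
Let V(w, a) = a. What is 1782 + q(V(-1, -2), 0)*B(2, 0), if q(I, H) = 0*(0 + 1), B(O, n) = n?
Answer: 1782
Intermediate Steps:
q(I, H) = 0 (q(I, H) = 0*1 = 0)
1782 + q(V(-1, -2), 0)*B(2, 0) = 1782 + 0*0 = 1782 + 0 = 1782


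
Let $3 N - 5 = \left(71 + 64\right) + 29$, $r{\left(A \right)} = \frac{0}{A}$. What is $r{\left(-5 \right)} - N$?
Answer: $- \frac{169}{3} \approx -56.333$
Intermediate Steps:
$r{\left(A \right)} = 0$
$N = \frac{169}{3}$ ($N = \frac{5}{3} + \frac{\left(71 + 64\right) + 29}{3} = \frac{5}{3} + \frac{135 + 29}{3} = \frac{5}{3} + \frac{1}{3} \cdot 164 = \frac{5}{3} + \frac{164}{3} = \frac{169}{3} \approx 56.333$)
$r{\left(-5 \right)} - N = 0 - \frac{169}{3} = - \frac{169}{3}$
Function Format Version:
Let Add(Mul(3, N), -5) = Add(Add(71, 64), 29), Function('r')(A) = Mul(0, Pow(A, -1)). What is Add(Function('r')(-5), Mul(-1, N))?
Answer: Rational(-169, 3) ≈ -56.333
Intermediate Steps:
Function('r')(A) = 0
N = Rational(169, 3) (N = Add(Rational(5, 3), Mul(Rational(1, 3), Add(Add(71, 64), 29))) = Add(Rational(5, 3), Mul(Rational(1, 3), Add(135, 29))) = Add(Rational(5, 3), Mul(Rational(1, 3), 164)) = Add(Rational(5, 3), Rational(164, 3)) = Rational(169, 3) ≈ 56.333)
Add(Function('r')(-5), Mul(-1, N)) = Add(0, Mul(-1, Rational(169, 3))) = Add(0, Rational(-169, 3)) = Rational(-169, 3)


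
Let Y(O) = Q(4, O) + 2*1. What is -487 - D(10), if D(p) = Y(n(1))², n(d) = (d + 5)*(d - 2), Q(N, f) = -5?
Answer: -496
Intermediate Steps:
n(d) = (-2 + d)*(5 + d) (n(d) = (5 + d)*(-2 + d) = (-2 + d)*(5 + d))
Y(O) = -3 (Y(O) = -5 + 2*1 = -5 + 2 = -3)
D(p) = 9 (D(p) = (-3)² = 9)
-487 - D(10) = -487 - 1*9 = -487 - 9 = -496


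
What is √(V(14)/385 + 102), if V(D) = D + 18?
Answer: √15131270/385 ≈ 10.104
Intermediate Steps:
V(D) = 18 + D
√(V(14)/385 + 102) = √((18 + 14)/385 + 102) = √(32*(1/385) + 102) = √(32/385 + 102) = √(39302/385) = √15131270/385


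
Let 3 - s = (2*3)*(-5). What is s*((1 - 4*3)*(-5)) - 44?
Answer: 1771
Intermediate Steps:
s = 33 (s = 3 - 2*3*(-5) = 3 - 6*(-5) = 3 - 1*(-30) = 3 + 30 = 33)
s*((1 - 4*3)*(-5)) - 44 = 33*((1 - 4*3)*(-5)) - 44 = 33*((1 - 12)*(-5)) - 44 = 33*(-11*(-5)) - 44 = 33*55 - 44 = 1815 - 44 = 1771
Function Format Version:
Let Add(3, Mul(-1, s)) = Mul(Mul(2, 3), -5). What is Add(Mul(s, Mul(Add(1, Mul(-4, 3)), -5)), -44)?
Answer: 1771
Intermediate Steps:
s = 33 (s = Add(3, Mul(-1, Mul(Mul(2, 3), -5))) = Add(3, Mul(-1, Mul(6, -5))) = Add(3, Mul(-1, -30)) = Add(3, 30) = 33)
Add(Mul(s, Mul(Add(1, Mul(-4, 3)), -5)), -44) = Add(Mul(33, Mul(Add(1, Mul(-4, 3)), -5)), -44) = Add(Mul(33, Mul(Add(1, -12), -5)), -44) = Add(Mul(33, Mul(-11, -5)), -44) = Add(Mul(33, 55), -44) = Add(1815, -44) = 1771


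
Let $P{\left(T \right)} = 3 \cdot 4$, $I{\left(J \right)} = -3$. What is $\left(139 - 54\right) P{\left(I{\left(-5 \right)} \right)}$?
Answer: $1020$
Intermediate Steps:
$P{\left(T \right)} = 12$
$\left(139 - 54\right) P{\left(I{\left(-5 \right)} \right)} = \left(139 - 54\right) 12 = 85 \cdot 12 = 1020$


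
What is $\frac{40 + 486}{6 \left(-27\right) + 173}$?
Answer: $\frac{526}{11} \approx 47.818$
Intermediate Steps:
$\frac{40 + 486}{6 \left(-27\right) + 173} = \frac{526}{-162 + 173} = \frac{526}{11}$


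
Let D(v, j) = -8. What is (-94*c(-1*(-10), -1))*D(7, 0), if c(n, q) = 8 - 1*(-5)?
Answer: 9776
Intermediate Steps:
c(n, q) = 13 (c(n, q) = 8 + 5 = 13)
(-94*c(-1*(-10), -1))*D(7, 0) = -94*13*(-8) = -1222*(-8) = 9776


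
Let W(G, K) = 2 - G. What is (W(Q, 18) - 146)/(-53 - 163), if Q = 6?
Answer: 25/36 ≈ 0.69444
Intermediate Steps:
(W(Q, 18) - 146)/(-53 - 163) = ((2 - 1*6) - 146)/(-53 - 163) = ((2 - 6) - 146)/(-216) = (-4 - 146)*(-1/216) = -150*(-1/216) = 25/36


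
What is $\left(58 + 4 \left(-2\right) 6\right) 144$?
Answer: $1440$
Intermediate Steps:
$\left(58 + 4 \left(-2\right) 6\right) 144 = \left(58 - 48\right) 144 = 10 \cdot 144 = 1440$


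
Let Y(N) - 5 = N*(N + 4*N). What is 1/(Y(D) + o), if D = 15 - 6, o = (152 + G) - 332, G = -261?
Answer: -1/31 ≈ -0.032258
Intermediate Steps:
o = -441 (o = (152 - 261) - 332 = -109 - 332 = -441)
D = 9
Y(N) = 5 + 5*N**2 (Y(N) = 5 + N*(N + 4*N) = 5 + N*(5*N) = 5 + 5*N**2)
1/(Y(D) + o) = 1/((5 + 5*9**2) - 441) = 1/((5 + 5*81) - 441) = 1/((5 + 405) - 441) = 1/(410 - 441) = 1/(-31) = -1/31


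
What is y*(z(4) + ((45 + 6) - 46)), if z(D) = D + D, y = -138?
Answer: -1794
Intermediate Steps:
z(D) = 2*D
y*(z(4) + ((45 + 6) - 46)) = -138*(2*4 + ((45 + 6) - 46)) = -138*(8 + (51 - 46)) = -138*(8 + 5) = -138*13 = -1794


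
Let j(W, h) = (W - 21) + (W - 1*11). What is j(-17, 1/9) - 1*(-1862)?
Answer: 1796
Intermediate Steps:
j(W, h) = -32 + 2*W (j(W, h) = (-21 + W) + (W - 11) = (-21 + W) + (-11 + W) = -32 + 2*W)
j(-17, 1/9) - 1*(-1862) = (-32 + 2*(-17)) - 1*(-1862) = (-32 - 34) + 1862 = -66 + 1862 = 1796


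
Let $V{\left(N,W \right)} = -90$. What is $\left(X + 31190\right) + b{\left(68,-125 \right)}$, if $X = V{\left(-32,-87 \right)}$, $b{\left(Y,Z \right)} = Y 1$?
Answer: $31168$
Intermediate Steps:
$b{\left(Y,Z \right)} = Y$
$X = -90$
$\left(X + 31190\right) + b{\left(68,-125 \right)} = \left(-90 + 31190\right) + 68 = 31100 + 68 = 31168$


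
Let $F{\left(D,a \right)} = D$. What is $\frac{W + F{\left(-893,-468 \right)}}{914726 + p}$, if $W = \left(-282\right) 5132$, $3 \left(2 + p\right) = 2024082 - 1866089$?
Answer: $- \frac{4344351}{2902165} \approx -1.4969$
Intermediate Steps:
$p = \frac{157987}{3}$ ($p = -2 + \frac{2024082 - 1866089}{3} = -2 + \frac{1}{3} \cdot 157993 = -2 + \frac{157993}{3} = \frac{157987}{3} \approx 52662.0$)
$W = -1447224$
$\frac{W + F{\left(-893,-468 \right)}}{914726 + p} = \frac{-1447224 - 893}{914726 + \frac{157987}{3}} = - \frac{1448117}{\frac{2902165}{3}} = \left(-1448117\right) \frac{3}{2902165} = - \frac{4344351}{2902165}$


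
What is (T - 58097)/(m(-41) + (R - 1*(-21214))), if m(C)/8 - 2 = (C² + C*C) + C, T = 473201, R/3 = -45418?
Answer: -51888/11057 ≈ -4.6928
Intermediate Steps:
R = -136254 (R = 3*(-45418) = -136254)
m(C) = 16 + 8*C + 16*C² (m(C) = 16 + 8*((C² + C*C) + C) = 16 + 8*((C² + C²) + C) = 16 + 8*(2*C² + C) = 16 + 8*(C + 2*C²) = 16 + (8*C + 16*C²) = 16 + 8*C + 16*C²)
(T - 58097)/(m(-41) + (R - 1*(-21214))) = (473201 - 58097)/((16 + 8*(-41) + 16*(-41)²) + (-136254 - 1*(-21214))) = 415104/((16 - 328 + 16*1681) + (-136254 + 21214)) = 415104/((16 - 328 + 26896) - 115040) = 415104/(26584 - 115040) = 415104/(-88456) = 415104*(-1/88456) = -51888/11057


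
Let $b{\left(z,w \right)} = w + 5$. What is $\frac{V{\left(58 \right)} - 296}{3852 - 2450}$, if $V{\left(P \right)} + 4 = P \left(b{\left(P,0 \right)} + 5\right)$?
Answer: $\frac{140}{701} \approx 0.19971$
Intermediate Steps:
$b{\left(z,w \right)} = 5 + w$
$V{\left(P \right)} = -4 + 10 P$ ($V{\left(P \right)} = -4 + P \left(\left(5 + 0\right) + 5\right) = -4 + P \left(5 + 5\right) = -4 + P 10 = -4 + 10 P$)
$\frac{V{\left(58 \right)} - 296}{3852 - 2450} = \frac{\left(-4 + 10 \cdot 58\right) - 296}{3852 - 2450} = \frac{\left(-4 + 580\right) - 296}{1402} = \left(576 - 296\right) \frac{1}{1402} = 280 \cdot \frac{1}{1402} = \frac{140}{701}$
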